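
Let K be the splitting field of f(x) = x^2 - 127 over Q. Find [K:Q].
[K:Q] = 2

The polynomial x^2 - 127 is irreducible over Q since 127 is not a perfect square. Its splitting field is Q(sqrt(127)), which has degree 2 over Q.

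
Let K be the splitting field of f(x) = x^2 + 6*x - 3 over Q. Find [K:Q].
[K:Q] = 2

The discriminant of x^2 + (6)*x + (-3) is b^2 - 4c = 36 - (-12) = 48. Since 48 is not a perfect square in Q, the polynomial is irreducible over Q. Its two roots generate a degree-2 extension, so [K:Q] = 2.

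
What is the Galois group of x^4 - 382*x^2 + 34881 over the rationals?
Gal(K/Q) = V_4 (Klein four-group, Z/2Z × Z/2Z)

f factors as (x^2 - 231)(x^2 - 151), so the splitting field is K = Q(sqrt(231), sqrt(151)). The elements 231, 151, 34881 are all non-squares in Q, so sqrt(231) and sqrt(151) generate independent quadratic extensions. Thus [K:Q] = 4 and Gal(K/Q) is generated by the two order-2 automorphisms sqrt(231) ↦ -sqrt(231) and sqrt(151) ↦ -sqrt(151), giving V_4.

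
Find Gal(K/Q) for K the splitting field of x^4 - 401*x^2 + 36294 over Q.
Gal(K/Q) = V_4 (Klein four-group, Z/2Z × Z/2Z)

f factors as (x^2 - 263)(x^2 - 138), so the splitting field is K = Q(sqrt(263), sqrt(138)). The elements 263, 138, 36294 are all non-squares in Q, so sqrt(263) and sqrt(138) generate independent quadratic extensions. Thus [K:Q] = 4 and Gal(K/Q) is generated by the two order-2 automorphisms sqrt(263) ↦ -sqrt(263) and sqrt(138) ↦ -sqrt(138), giving V_4.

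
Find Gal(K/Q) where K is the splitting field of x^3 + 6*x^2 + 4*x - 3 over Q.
Gal(K/Q) = S_3 (symmetric group of order 6)

Compute the discriminant of x^3 + (6)*x^2 + (4)*x + (-3): Δ = 1373. Since Δ is not a rational square, the Galois group is not contained in A_3; it must be the full S_3 (irreducibility of the cubic rules out anything smaller).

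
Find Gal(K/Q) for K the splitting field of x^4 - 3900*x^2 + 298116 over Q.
Gal(K/Q) = Z/2Z (cyclic of order 2)

f factors as (x^2 - 78)(x^2 - 3822), so the splitting field is K = Q(sqrt(78), sqrt(3822)). The squarefree part of 78 is 78 and the squarefree part of 3822 is also 78, so sqrt(78) and sqrt(3822) are both rational multiples of sqrt(78). Hence Q(sqrt(78)) = Q(sqrt(3822)) = Q(sqrt(78)), and the splitting field collapses to a single degree-2 extension with Galois group Z/2Z.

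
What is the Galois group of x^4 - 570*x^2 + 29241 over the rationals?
Gal(K/Q) = Z/2Z (cyclic of order 2)

f factors as (x^2 - 57)(x^2 - 513), so the splitting field is K = Q(sqrt(57), sqrt(513)). The squarefree part of 57 is 57 and the squarefree part of 513 is also 57, so sqrt(57) and sqrt(513) are both rational multiples of sqrt(57). Hence Q(sqrt(57)) = Q(sqrt(513)) = Q(sqrt(57)), and the splitting field collapses to a single degree-2 extension with Galois group Z/2Z.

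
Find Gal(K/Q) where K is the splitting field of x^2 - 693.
Gal(K/Q) = Z/2Z (cyclic of order 2)

x^2 - 693 is irreducible over Q since 693 is not a rational square. The splitting field Q(sqrt(693)) has degree 2 over Q, and its unique nontrivial automorphism is sqrt(693) ↦ -sqrt(693). Hence Gal(Q(sqrt(693))/Q) = Z/2Z.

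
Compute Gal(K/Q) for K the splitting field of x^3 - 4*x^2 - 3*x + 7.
Gal(K/Q) = S_3 (symmetric group of order 6)

Compute the discriminant of x^3 + (-4)*x^2 + (-3)*x + (7): Δ = 2233. Since Δ is not a rational square, the Galois group is not contained in A_3; it must be the full S_3 (irreducibility of the cubic rules out anything smaller).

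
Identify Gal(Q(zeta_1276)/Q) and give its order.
|Gal(Q(zeta_1276)/Q)| = phi(1276) = 560; group ≅ (Z/1276Z)^* ≅ Z/2Z × Z/10Z × Z/28Z

The n-th cyclotomic polynomial Φ_1276(x) is the minimal polynomial of zeta_1276 over Q and has degree phi(1276) = 560. So Q(zeta_1276) is a degree-560 Galois extension with Galois group (Z/1276Z)^*. By CRT, (Z/1276Z)^* ≅ (Z/4Z)^* × (Z/11Z)^* × (Z/29Z)^*. Each prime-power unit group is (Z/4Z)^* ≅ Z/2Z; (Z/11Z)^* ≅ Z/10Z; (Z/29Z)^* ≅ Z/28Z. Hence Gal(Q(zeta_1276)/Q) ≅ Z/2Z × Z/10Z × Z/28Z.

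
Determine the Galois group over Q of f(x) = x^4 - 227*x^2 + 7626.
Gal(K/Q) = V_4 (Klein four-group, Z/2Z × Z/2Z)

f factors as (x^2 - 186)(x^2 - 41), so the splitting field is K = Q(sqrt(186), sqrt(41)). The elements 186, 41, 7626 are all non-squares in Q, so sqrt(186) and sqrt(41) generate independent quadratic extensions. Thus [K:Q] = 4 and Gal(K/Q) is generated by the two order-2 automorphisms sqrt(186) ↦ -sqrt(186) and sqrt(41) ↦ -sqrt(41), giving V_4.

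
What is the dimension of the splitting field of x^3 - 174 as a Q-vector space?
[K:Q] = 6

x^3 - 174 has one real root r = 174^(1/3) and two complex roots r*zeta_3, r*zeta_3^2 where zeta_3 = e^(2*pi*i/3). The splitting field is Q(r, zeta_3). [Q(r):Q] = 3 and [Q(zeta_3):Q] = 2 with gcd = 1, so [Q(r, zeta_3):Q] = 3 * 2 = 6.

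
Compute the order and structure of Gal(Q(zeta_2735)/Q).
|Gal(Q(zeta_2735)/Q)| = phi(2735) = 2184; group ≅ (Z/2735Z)^* ≅ Z/4Z × Z/546Z

The n-th cyclotomic polynomial Φ_2735(x) is the minimal polynomial of zeta_2735 over Q and has degree phi(2735) = 2184. So Q(zeta_2735) is a degree-2184 Galois extension with Galois group (Z/2735Z)^*. By CRT, (Z/2735Z)^* ≅ (Z/5Z)^* × (Z/547Z)^*. Each prime-power unit group is (Z/5Z)^* ≅ Z/4Z; (Z/547Z)^* ≅ Z/546Z. Hence Gal(Q(zeta_2735)/Q) ≅ Z/4Z × Z/546Z.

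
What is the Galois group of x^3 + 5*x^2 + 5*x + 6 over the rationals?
Gal(K/Q) = S_3 (symmetric group of order 6)

Compute the discriminant of x^3 + (5)*x^2 + (5)*x + (6): Δ = -1147. Since Δ is not a rational square, the Galois group is not contained in A_3; it must be the full S_3 (irreducibility of the cubic rules out anything smaller).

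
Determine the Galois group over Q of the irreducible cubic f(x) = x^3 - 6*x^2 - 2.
Gal(K/Q) = S_3 (symmetric group of order 6)

Compute the discriminant of x^3 + (-6)*x^2 + (0)*x + (-2): Δ = -1836. Since Δ is not a rational square, the Galois group is not contained in A_3; it must be the full S_3 (irreducibility of the cubic rules out anything smaller).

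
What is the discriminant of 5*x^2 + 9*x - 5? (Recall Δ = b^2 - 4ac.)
Δ = 181

For a quadratic a x^2 + b x + c the discriminant is Δ = b^2 - 4ac = (9)^2 - 4*(5)*(-5) = 81 - (-100) = 181.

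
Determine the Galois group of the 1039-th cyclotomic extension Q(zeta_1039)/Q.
|Gal(Q(zeta_1039)/Q)| = phi(1039) = 1038; group ≅ (Z/1039Z)^* ≅ Z/1038Z

The n-th cyclotomic polynomial Φ_1039(x) is the minimal polynomial of zeta_1039 over Q and has degree phi(1039) = 1038. So Q(zeta_1039) is a degree-1038 Galois extension with Galois group (Z/1039Z)^*. (Z/1039Z)^* is cyclic since 1039 is an odd prime power (or 4). Hence Gal(Q(zeta_1039)/Q) ≅ Z/1038Z.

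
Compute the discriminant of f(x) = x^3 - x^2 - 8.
Δ = -1760

For x^3 + a x^2 + b x + c the discriminant is Δ = 18 a b c - 4 a^3 c + a^2 b^2 - 4 b^3 - 27 c^2.
Plug a = -1, b = 0, c = -8:
  18*(-1)*(0)*(-8) - 4*(-1)^3*(-8) + (-1)^2*(0)^2 - 4*(0)^3 - 27*(-8)^2
  = 0 + (-32) + 0 + (0) + (-1728)
  = -1760.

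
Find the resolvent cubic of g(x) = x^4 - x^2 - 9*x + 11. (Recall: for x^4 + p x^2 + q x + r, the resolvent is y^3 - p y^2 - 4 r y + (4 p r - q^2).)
h(y) = y^3 + y^2 - 44*y - 125

Identify coefficients: p = -1, q = -9, r = 11.
Plug into h(y) = y^3 - p y^2 - 4 r y + (4 p r - q^2):
  h(y) = y^3 - (-1) y^2 - 4*(11) y + (4*(-1)*(11) - (-9)^2)
       = y^3 + (1) y^2 + (-44) y + (-125).
Simplifying: h(y) = y^3 + y^2 - 44*y - 125.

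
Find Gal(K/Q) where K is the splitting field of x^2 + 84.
Gal(K/Q) = Z/2Z (cyclic of order 2)

x^2 + 84 is irreducible over Q since -84 is not a rational square. The splitting field Q(sqrt(-84)) has degree 2 over Q, and its unique nontrivial automorphism is sqrt(-84) ↦ -sqrt(-84). Hence Gal(Q(sqrt(-84))/Q) = Z/2Z.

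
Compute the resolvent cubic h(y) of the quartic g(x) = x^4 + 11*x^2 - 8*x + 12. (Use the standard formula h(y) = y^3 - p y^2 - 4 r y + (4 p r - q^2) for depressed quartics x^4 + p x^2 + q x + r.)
h(y) = y^3 - 11*y^2 - 48*y + 464

Identify coefficients: p = 11, q = -8, r = 12.
Plug into h(y) = y^3 - p y^2 - 4 r y + (4 p r - q^2):
  h(y) = y^3 - (11) y^2 - 4*(12) y + (4*(11)*(12) - (-8)^2)
       = y^3 + (-11) y^2 + (-48) y + (464).
Simplifying: h(y) = y^3 - 11*y^2 - 48*y + 464.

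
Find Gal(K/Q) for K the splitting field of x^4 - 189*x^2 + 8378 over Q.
Gal(K/Q) = V_4 (Klein four-group, Z/2Z × Z/2Z)

f factors as (x^2 - 71)(x^2 - 118), so the splitting field is K = Q(sqrt(71), sqrt(118)). The elements 71, 118, 8378 are all non-squares in Q, so sqrt(71) and sqrt(118) generate independent quadratic extensions. Thus [K:Q] = 4 and Gal(K/Q) is generated by the two order-2 automorphisms sqrt(71) ↦ -sqrt(71) and sqrt(118) ↦ -sqrt(118), giving V_4.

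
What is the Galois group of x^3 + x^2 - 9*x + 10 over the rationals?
Gal(K/Q) = S_3 (symmetric group of order 6)

Compute the discriminant of x^3 + (1)*x^2 + (-9)*x + (10): Δ = -1363. Since Δ is not a rational square, the Galois group is not contained in A_3; it must be the full S_3 (irreducibility of the cubic rules out anything smaller).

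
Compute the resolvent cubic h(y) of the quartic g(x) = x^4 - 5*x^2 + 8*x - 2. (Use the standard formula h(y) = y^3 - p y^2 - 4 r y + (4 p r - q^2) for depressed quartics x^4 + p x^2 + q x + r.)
h(y) = y^3 + 5*y^2 + 8*y - 24

Identify coefficients: p = -5, q = 8, r = -2.
Plug into h(y) = y^3 - p y^2 - 4 r y + (4 p r - q^2):
  h(y) = y^3 - (-5) y^2 - 4*(-2) y + (4*(-5)*(-2) - (8)^2)
       = y^3 + (5) y^2 + (8) y + (-24).
Simplifying: h(y) = y^3 + 5*y^2 + 8*y - 24.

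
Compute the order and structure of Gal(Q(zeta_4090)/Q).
|Gal(Q(zeta_4090)/Q)| = phi(4090) = 1632; group ≅ (Z/4090Z)^* ≅ Z/4Z × Z/408Z

The n-th cyclotomic polynomial Φ_4090(x) is the minimal polynomial of zeta_4090 over Q and has degree phi(4090) = 1632. So Q(zeta_4090) is a degree-1632 Galois extension with Galois group (Z/4090Z)^*. By CRT, (Z/4090Z)^* ≅ (Z/2Z)^* × (Z/5Z)^* × (Z/409Z)^*. Each prime-power unit group is (Z/2Z)^* ≅ trivial group (order 1); (Z/5Z)^* ≅ Z/4Z; (Z/409Z)^* ≅ Z/408Z. Hence Gal(Q(zeta_4090)/Q) ≅ Z/4Z × Z/408Z.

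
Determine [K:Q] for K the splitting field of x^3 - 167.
[K:Q] = 6

x^3 - 167 has one real root r = 167^(1/3) and two complex roots r*zeta_3, r*zeta_3^2 where zeta_3 = e^(2*pi*i/3). The splitting field is Q(r, zeta_3). [Q(r):Q] = 3 and [Q(zeta_3):Q] = 2 with gcd = 1, so [Q(r, zeta_3):Q] = 3 * 2 = 6.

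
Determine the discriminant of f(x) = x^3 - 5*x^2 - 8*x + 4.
Δ = 8096

For x^3 + a x^2 + b x + c the discriminant is Δ = 18 a b c - 4 a^3 c + a^2 b^2 - 4 b^3 - 27 c^2.
Plug a = -5, b = -8, c = 4:
  18*(-5)*(-8)*(4) - 4*(-5)^3*(4) + (-5)^2*(-8)^2 - 4*(-8)^3 - 27*(4)^2
  = 2880 + (2000) + 1600 + (2048) + (-432)
  = 8096.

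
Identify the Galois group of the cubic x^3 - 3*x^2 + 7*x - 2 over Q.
Gal(K/Q) = S_3 (symmetric group of order 6)

Compute the discriminant of x^3 + (-3)*x^2 + (7)*x + (-2): Δ = -499. Since Δ is not a rational square, the Galois group is not contained in A_3; it must be the full S_3 (irreducibility of the cubic rules out anything smaller).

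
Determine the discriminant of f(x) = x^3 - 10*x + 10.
Δ = 1300

For a depressed cubic x^3 + p x + q the discriminant is Δ = -4 p^3 - 27 q^2 = -4*(-10)^3 - 27*(10)^2 = 4000 - 2700 = 1300.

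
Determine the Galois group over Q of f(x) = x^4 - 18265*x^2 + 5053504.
Gal(K/Q) = Z/2Z (cyclic of order 2)

f factors as (x^2 - 281)(x^2 - 17984), so the splitting field is K = Q(sqrt(281), sqrt(17984)). The squarefree part of 281 is 281 and the squarefree part of 17984 is also 281, so sqrt(281) and sqrt(17984) are both rational multiples of sqrt(281). Hence Q(sqrt(281)) = Q(sqrt(17984)) = Q(sqrt(281)), and the splitting field collapses to a single degree-2 extension with Galois group Z/2Z.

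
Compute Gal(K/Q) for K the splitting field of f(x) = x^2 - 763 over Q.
Gal(K/Q) = Z/2Z (cyclic of order 2)

x^2 - 763 is irreducible over Q since 763 is not a rational square. The splitting field Q(sqrt(763)) has degree 2 over Q, and its unique nontrivial automorphism is sqrt(763) ↦ -sqrt(763). Hence Gal(Q(sqrt(763))/Q) = Z/2Z.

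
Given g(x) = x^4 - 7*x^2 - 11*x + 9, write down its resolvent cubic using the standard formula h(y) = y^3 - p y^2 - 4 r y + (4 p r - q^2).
h(y) = y^3 + 7*y^2 - 36*y - 373

Identify coefficients: p = -7, q = -11, r = 9.
Plug into h(y) = y^3 - p y^2 - 4 r y + (4 p r - q^2):
  h(y) = y^3 - (-7) y^2 - 4*(9) y + (4*(-7)*(9) - (-11)^2)
       = y^3 + (7) y^2 + (-36) y + (-373).
Simplifying: h(y) = y^3 + 7*y^2 - 36*y - 373.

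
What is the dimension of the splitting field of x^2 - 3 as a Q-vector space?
[K:Q] = 2

The polynomial x^2 - 3 is irreducible over Q since 3 is not a perfect square. Its splitting field is Q(sqrt(3)), which has degree 2 over Q.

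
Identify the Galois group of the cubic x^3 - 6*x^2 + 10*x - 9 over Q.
Gal(K/Q) = S_3 (symmetric group of order 6)

Compute the discriminant of x^3 + (-6)*x^2 + (10)*x + (-9): Δ = -643. Since Δ is not a rational square, the Galois group is not contained in A_3; it must be the full S_3 (irreducibility of the cubic rules out anything smaller).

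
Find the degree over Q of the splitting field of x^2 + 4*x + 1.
[K:Q] = 2

The discriminant of x^2 + (4)*x + (1) is b^2 - 4c = 16 - (4) = 12. Since 12 is not a perfect square in Q, the polynomial is irreducible over Q. Its two roots generate a degree-2 extension, so [K:Q] = 2.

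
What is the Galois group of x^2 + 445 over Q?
Gal(K/Q) = Z/2Z (cyclic of order 2)

x^2 + 445 is irreducible over Q since -445 is not a rational square. The splitting field Q(sqrt(-445)) has degree 2 over Q, and its unique nontrivial automorphism is sqrt(-445) ↦ -sqrt(-445). Hence Gal(Q(sqrt(-445))/Q) = Z/2Z.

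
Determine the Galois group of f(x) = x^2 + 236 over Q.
Gal(K/Q) = Z/2Z (cyclic of order 2)

x^2 + 236 is irreducible over Q since -236 is not a rational square. The splitting field Q(sqrt(-236)) has degree 2 over Q, and its unique nontrivial automorphism is sqrt(-236) ↦ -sqrt(-236). Hence Gal(Q(sqrt(-236))/Q) = Z/2Z.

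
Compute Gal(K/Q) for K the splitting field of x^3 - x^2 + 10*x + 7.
Gal(K/Q) = S_3 (symmetric group of order 6)

Compute the discriminant of x^3 + (-1)*x^2 + (10)*x + (7): Δ = -6455. Since Δ is not a rational square, the Galois group is not contained in A_3; it must be the full S_3 (irreducibility of the cubic rules out anything smaller).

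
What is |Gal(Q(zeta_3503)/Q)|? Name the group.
|Gal(Q(zeta_3503)/Q)| = phi(3503) = 3360; group ≅ (Z/3503Z)^* ≅ Z/30Z × Z/112Z

The n-th cyclotomic polynomial Φ_3503(x) is the minimal polynomial of zeta_3503 over Q and has degree phi(3503) = 3360. So Q(zeta_3503) is a degree-3360 Galois extension with Galois group (Z/3503Z)^*. By CRT, (Z/3503Z)^* ≅ (Z/31Z)^* × (Z/113Z)^*. Each prime-power unit group is (Z/31Z)^* ≅ Z/30Z; (Z/113Z)^* ≅ Z/112Z. Hence Gal(Q(zeta_3503)/Q) ≅ Z/30Z × Z/112Z.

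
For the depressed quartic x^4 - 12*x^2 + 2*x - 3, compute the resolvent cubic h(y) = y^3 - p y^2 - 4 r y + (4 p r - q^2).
h(y) = y^3 + 12*y^2 + 12*y + 140

Identify coefficients: p = -12, q = 2, r = -3.
Plug into h(y) = y^3 - p y^2 - 4 r y + (4 p r - q^2):
  h(y) = y^3 - (-12) y^2 - 4*(-3) y + (4*(-12)*(-3) - (2)^2)
       = y^3 + (12) y^2 + (12) y + (140).
Simplifying: h(y) = y^3 + 12*y^2 + 12*y + 140.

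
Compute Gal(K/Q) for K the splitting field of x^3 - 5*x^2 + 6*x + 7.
Gal(K/Q) = S_3 (symmetric group of order 6)

Compute the discriminant of x^3 + (-5)*x^2 + (6)*x + (7): Δ = -1567. Since Δ is not a rational square, the Galois group is not contained in A_3; it must be the full S_3 (irreducibility of the cubic rules out anything smaller).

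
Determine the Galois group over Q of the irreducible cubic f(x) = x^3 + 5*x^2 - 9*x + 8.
Gal(K/Q) = S_3 (symmetric group of order 6)

Compute the discriminant of x^3 + (5)*x^2 + (-9)*x + (8): Δ = -7267. Since Δ is not a rational square, the Galois group is not contained in A_3; it must be the full S_3 (irreducibility of the cubic rules out anything smaller).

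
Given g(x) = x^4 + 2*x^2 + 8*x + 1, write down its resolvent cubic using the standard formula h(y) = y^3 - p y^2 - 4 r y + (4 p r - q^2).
h(y) = y^3 - 2*y^2 - 4*y - 56

Identify coefficients: p = 2, q = 8, r = 1.
Plug into h(y) = y^3 - p y^2 - 4 r y + (4 p r - q^2):
  h(y) = y^3 - (2) y^2 - 4*(1) y + (4*(2)*(1) - (8)^2)
       = y^3 + (-2) y^2 + (-4) y + (-56).
Simplifying: h(y) = y^3 - 2*y^2 - 4*y - 56.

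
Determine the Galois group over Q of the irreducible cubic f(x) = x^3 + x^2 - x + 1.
Gal(K/Q) = S_3 (symmetric group of order 6)

Compute the discriminant of x^3 + (1)*x^2 + (-1)*x + (1): Δ = -44. Since Δ is not a rational square, the Galois group is not contained in A_3; it must be the full S_3 (irreducibility of the cubic rules out anything smaller).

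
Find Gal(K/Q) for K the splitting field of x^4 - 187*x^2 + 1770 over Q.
Gal(K/Q) = V_4 (Klein four-group, Z/2Z × Z/2Z)

f factors as (x^2 - 10)(x^2 - 177), so the splitting field is K = Q(sqrt(10), sqrt(177)). The elements 10, 177, 1770 are all non-squares in Q, so sqrt(10) and sqrt(177) generate independent quadratic extensions. Thus [K:Q] = 4 and Gal(K/Q) is generated by the two order-2 automorphisms sqrt(10) ↦ -sqrt(10) and sqrt(177) ↦ -sqrt(177), giving V_4.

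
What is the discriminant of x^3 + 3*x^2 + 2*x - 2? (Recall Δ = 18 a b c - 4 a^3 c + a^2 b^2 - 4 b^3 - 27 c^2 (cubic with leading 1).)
Δ = -104

For x^3 + a x^2 + b x + c the discriminant is Δ = 18 a b c - 4 a^3 c + a^2 b^2 - 4 b^3 - 27 c^2.
Plug a = 3, b = 2, c = -2:
  18*(3)*(2)*(-2) - 4*(3)^3*(-2) + (3)^2*(2)^2 - 4*(2)^3 - 27*(-2)^2
  = -216 + (216) + 36 + (-32) + (-108)
  = -104.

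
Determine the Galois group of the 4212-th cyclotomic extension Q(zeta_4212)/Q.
|Gal(Q(zeta_4212)/Q)| = phi(4212) = 1296; group ≅ (Z/4212Z)^* ≅ Z/2Z × Z/12Z × Z/54Z

The n-th cyclotomic polynomial Φ_4212(x) is the minimal polynomial of zeta_4212 over Q and has degree phi(4212) = 1296. So Q(zeta_4212) is a degree-1296 Galois extension with Galois group (Z/4212Z)^*. By CRT, (Z/4212Z)^* ≅ (Z/4Z)^* × (Z/81Z)^* × (Z/13Z)^*. Each prime-power unit group is (Z/4Z)^* ≅ Z/2Z; (Z/81Z)^* ≅ Z/54Z; (Z/13Z)^* ≅ Z/12Z. Hence Gal(Q(zeta_4212)/Q) ≅ Z/2Z × Z/12Z × Z/54Z.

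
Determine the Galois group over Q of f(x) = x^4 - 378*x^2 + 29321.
Gal(K/Q) = V_4 (Klein four-group, Z/2Z × Z/2Z)

f factors as (x^2 - 269)(x^2 - 109), so the splitting field is K = Q(sqrt(269), sqrt(109)). The elements 269, 109, 29321 are all non-squares in Q, so sqrt(269) and sqrt(109) generate independent quadratic extensions. Thus [K:Q] = 4 and Gal(K/Q) is generated by the two order-2 automorphisms sqrt(269) ↦ -sqrt(269) and sqrt(109) ↦ -sqrt(109), giving V_4.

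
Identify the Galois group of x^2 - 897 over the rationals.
Gal(K/Q) = Z/2Z (cyclic of order 2)

x^2 - 897 is irreducible over Q since 897 is not a rational square. The splitting field Q(sqrt(897)) has degree 2 over Q, and its unique nontrivial automorphism is sqrt(897) ↦ -sqrt(897). Hence Gal(Q(sqrt(897))/Q) = Z/2Z.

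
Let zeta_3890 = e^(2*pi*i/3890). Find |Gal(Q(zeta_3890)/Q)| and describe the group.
|Gal(Q(zeta_3890)/Q)| = phi(3890) = 1552; group ≅ (Z/3890Z)^* ≅ Z/4Z × Z/388Z

The n-th cyclotomic polynomial Φ_3890(x) is the minimal polynomial of zeta_3890 over Q and has degree phi(3890) = 1552. So Q(zeta_3890) is a degree-1552 Galois extension with Galois group (Z/3890Z)^*. By CRT, (Z/3890Z)^* ≅ (Z/2Z)^* × (Z/5Z)^* × (Z/389Z)^*. Each prime-power unit group is (Z/2Z)^* ≅ trivial group (order 1); (Z/5Z)^* ≅ Z/4Z; (Z/389Z)^* ≅ Z/388Z. Hence Gal(Q(zeta_3890)/Q) ≅ Z/4Z × Z/388Z.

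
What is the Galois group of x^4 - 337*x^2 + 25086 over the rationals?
Gal(K/Q) = V_4 (Klein four-group, Z/2Z × Z/2Z)

f factors as (x^2 - 111)(x^2 - 226), so the splitting field is K = Q(sqrt(111), sqrt(226)). The elements 111, 226, 25086 are all non-squares in Q, so sqrt(111) and sqrt(226) generate independent quadratic extensions. Thus [K:Q] = 4 and Gal(K/Q) is generated by the two order-2 automorphisms sqrt(111) ↦ -sqrt(111) and sqrt(226) ↦ -sqrt(226), giving V_4.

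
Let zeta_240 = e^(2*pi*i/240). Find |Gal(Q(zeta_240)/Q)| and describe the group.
|Gal(Q(zeta_240)/Q)| = phi(240) = 64; group ≅ (Z/240Z)^* ≅ Z/2Z × Z/2Z × Z/4Z × Z/4Z

The n-th cyclotomic polynomial Φ_240(x) is the minimal polynomial of zeta_240 over Q and has degree phi(240) = 64. So Q(zeta_240) is a degree-64 Galois extension with Galois group (Z/240Z)^*. By CRT, (Z/240Z)^* ≅ (Z/16Z)^* × (Z/3Z)^* × (Z/5Z)^*. Each prime-power unit group is (Z/16Z)^* ≅ Z/2Z × Z/4Z; (Z/3Z)^* ≅ Z/2Z; (Z/5Z)^* ≅ Z/4Z. Hence Gal(Q(zeta_240)/Q) ≅ Z/2Z × Z/2Z × Z/4Z × Z/4Z.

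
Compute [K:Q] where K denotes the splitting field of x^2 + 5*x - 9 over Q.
[K:Q] = 2

The discriminant of x^2 + (5)*x + (-9) is b^2 - 4c = 25 - (-36) = 61. Since 61 is not a perfect square in Q, the polynomial is irreducible over Q. Its two roots generate a degree-2 extension, so [K:Q] = 2.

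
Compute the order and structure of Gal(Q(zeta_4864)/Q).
|Gal(Q(zeta_4864)/Q)| = phi(4864) = 2304; group ≅ (Z/4864Z)^* ≅ Z/2Z × Z/18Z × Z/64Z

The n-th cyclotomic polynomial Φ_4864(x) is the minimal polynomial of zeta_4864 over Q and has degree phi(4864) = 2304. So Q(zeta_4864) is a degree-2304 Galois extension with Galois group (Z/4864Z)^*. By CRT, (Z/4864Z)^* ≅ (Z/256Z)^* × (Z/19Z)^*. Each prime-power unit group is (Z/256Z)^* ≅ Z/2Z × Z/64Z; (Z/19Z)^* ≅ Z/18Z. Hence Gal(Q(zeta_4864)/Q) ≅ Z/2Z × Z/18Z × Z/64Z.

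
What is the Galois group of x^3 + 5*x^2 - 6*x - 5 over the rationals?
Gal(K/Q) = S_3 (symmetric group of order 6)

Compute the discriminant of x^3 + (5)*x^2 + (-6)*x + (-5): Δ = 6289. Since Δ is not a rational square, the Galois group is not contained in A_3; it must be the full S_3 (irreducibility of the cubic rules out anything smaller).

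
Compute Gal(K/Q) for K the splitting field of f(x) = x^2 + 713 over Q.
Gal(K/Q) = Z/2Z (cyclic of order 2)

x^2 + 713 is irreducible over Q since -713 is not a rational square. The splitting field Q(sqrt(-713)) has degree 2 over Q, and its unique nontrivial automorphism is sqrt(-713) ↦ -sqrt(-713). Hence Gal(Q(sqrt(-713))/Q) = Z/2Z.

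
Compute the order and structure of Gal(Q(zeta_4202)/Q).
|Gal(Q(zeta_4202)/Q)| = phi(4202) = 1900; group ≅ (Z/4202Z)^* ≅ Z/10Z × Z/190Z

The n-th cyclotomic polynomial Φ_4202(x) is the minimal polynomial of zeta_4202 over Q and has degree phi(4202) = 1900. So Q(zeta_4202) is a degree-1900 Galois extension with Galois group (Z/4202Z)^*. By CRT, (Z/4202Z)^* ≅ (Z/2Z)^* × (Z/11Z)^* × (Z/191Z)^*. Each prime-power unit group is (Z/2Z)^* ≅ trivial group (order 1); (Z/11Z)^* ≅ Z/10Z; (Z/191Z)^* ≅ Z/190Z. Hence Gal(Q(zeta_4202)/Q) ≅ Z/10Z × Z/190Z.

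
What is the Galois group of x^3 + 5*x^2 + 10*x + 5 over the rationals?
Gal(K/Q) = S_3 (symmetric group of order 6)

Compute the discriminant of x^3 + (5)*x^2 + (10)*x + (5): Δ = -175. Since Δ is not a rational square, the Galois group is not contained in A_3; it must be the full S_3 (irreducibility of the cubic rules out anything smaller).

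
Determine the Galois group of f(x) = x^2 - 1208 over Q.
Gal(K/Q) = Z/2Z (cyclic of order 2)

x^2 - 1208 is irreducible over Q since 1208 is not a rational square. The splitting field Q(sqrt(1208)) has degree 2 over Q, and its unique nontrivial automorphism is sqrt(1208) ↦ -sqrt(1208). Hence Gal(Q(sqrt(1208))/Q) = Z/2Z.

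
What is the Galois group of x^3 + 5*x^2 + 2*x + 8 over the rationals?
Gal(K/Q) = S_3 (symmetric group of order 6)

Compute the discriminant of x^3 + (5)*x^2 + (2)*x + (8): Δ = -4220. Since Δ is not a rational square, the Galois group is not contained in A_3; it must be the full S_3 (irreducibility of the cubic rules out anything smaller).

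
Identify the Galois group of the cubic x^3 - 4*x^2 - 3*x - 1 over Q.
Gal(K/Q) = S_3 (symmetric group of order 6)

Compute the discriminant of x^3 + (-4)*x^2 + (-3)*x + (-1): Δ = -247. Since Δ is not a rational square, the Galois group is not contained in A_3; it must be the full S_3 (irreducibility of the cubic rules out anything smaller).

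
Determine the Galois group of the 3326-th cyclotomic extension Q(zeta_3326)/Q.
|Gal(Q(zeta_3326)/Q)| = phi(3326) = 1662; group ≅ (Z/3326Z)^* ≅ Z/1662Z

The n-th cyclotomic polynomial Φ_3326(x) is the minimal polynomial of zeta_3326 over Q and has degree phi(3326) = 1662. So Q(zeta_3326) is a degree-1662 Galois extension with Galois group (Z/3326Z)^*. By CRT, (Z/3326Z)^* ≅ (Z/2Z)^* × (Z/1663Z)^*. Each prime-power unit group is (Z/2Z)^* ≅ trivial group (order 1); (Z/1663Z)^* ≅ Z/1662Z. Hence Gal(Q(zeta_3326)/Q) ≅ Z/1662Z.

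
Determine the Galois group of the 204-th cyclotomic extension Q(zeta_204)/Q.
|Gal(Q(zeta_204)/Q)| = phi(204) = 64; group ≅ (Z/204Z)^* ≅ Z/2Z × Z/2Z × Z/16Z

The n-th cyclotomic polynomial Φ_204(x) is the minimal polynomial of zeta_204 over Q and has degree phi(204) = 64. So Q(zeta_204) is a degree-64 Galois extension with Galois group (Z/204Z)^*. By CRT, (Z/204Z)^* ≅ (Z/4Z)^* × (Z/3Z)^* × (Z/17Z)^*. Each prime-power unit group is (Z/4Z)^* ≅ Z/2Z; (Z/3Z)^* ≅ Z/2Z; (Z/17Z)^* ≅ Z/16Z. Hence Gal(Q(zeta_204)/Q) ≅ Z/2Z × Z/2Z × Z/16Z.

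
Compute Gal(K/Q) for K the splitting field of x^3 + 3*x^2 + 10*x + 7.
Gal(K/Q) = S_3 (symmetric group of order 6)

Compute the discriminant of x^3 + (3)*x^2 + (10)*x + (7): Δ = -1399. Since Δ is not a rational square, the Galois group is not contained in A_3; it must be the full S_3 (irreducibility of the cubic rules out anything smaller).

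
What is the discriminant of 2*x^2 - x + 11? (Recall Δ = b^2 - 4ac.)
Δ = -87

For a quadratic a x^2 + b x + c the discriminant is Δ = b^2 - 4ac = (-1)^2 - 4*(2)*(11) = 1 - (88) = -87.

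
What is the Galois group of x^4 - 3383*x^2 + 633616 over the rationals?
Gal(K/Q) = Z/2Z (cyclic of order 2)

f factors as (x^2 - 3184)(x^2 - 199), so the splitting field is K = Q(sqrt(3184), sqrt(199)). The squarefree part of 3184 is 199 and the squarefree part of 199 is also 199, so sqrt(3184) and sqrt(199) are both rational multiples of sqrt(199). Hence Q(sqrt(3184)) = Q(sqrt(199)) = Q(sqrt(199)), and the splitting field collapses to a single degree-2 extension with Galois group Z/2Z.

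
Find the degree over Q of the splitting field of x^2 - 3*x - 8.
[K:Q] = 2

The discriminant of x^2 + (-3)*x + (-8) is b^2 - 4c = 9 - (-32) = 41. Since 41 is not a perfect square in Q, the polynomial is irreducible over Q. Its two roots generate a degree-2 extension, so [K:Q] = 2.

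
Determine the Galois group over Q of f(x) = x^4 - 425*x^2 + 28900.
Gal(K/Q) = Z/2Z (cyclic of order 2)

f factors as (x^2 - 340)(x^2 - 85), so the splitting field is K = Q(sqrt(340), sqrt(85)). The squarefree part of 340 is 85 and the squarefree part of 85 is also 85, so sqrt(340) and sqrt(85) are both rational multiples of sqrt(85). Hence Q(sqrt(340)) = Q(sqrt(85)) = Q(sqrt(85)), and the splitting field collapses to a single degree-2 extension with Galois group Z/2Z.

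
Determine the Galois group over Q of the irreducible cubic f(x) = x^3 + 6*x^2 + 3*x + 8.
Gal(K/Q) = S_3 (symmetric group of order 6)

Compute the discriminant of x^3 + (6)*x^2 + (3)*x + (8): Δ = -5832. Since Δ is not a rational square, the Galois group is not contained in A_3; it must be the full S_3 (irreducibility of the cubic rules out anything smaller).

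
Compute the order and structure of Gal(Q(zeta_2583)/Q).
|Gal(Q(zeta_2583)/Q)| = phi(2583) = 1440; group ≅ (Z/2583Z)^* ≅ Z/6Z × Z/6Z × Z/40Z

The n-th cyclotomic polynomial Φ_2583(x) is the minimal polynomial of zeta_2583 over Q and has degree phi(2583) = 1440. So Q(zeta_2583) is a degree-1440 Galois extension with Galois group (Z/2583Z)^*. By CRT, (Z/2583Z)^* ≅ (Z/9Z)^* × (Z/7Z)^* × (Z/41Z)^*. Each prime-power unit group is (Z/9Z)^* ≅ Z/6Z; (Z/7Z)^* ≅ Z/6Z; (Z/41Z)^* ≅ Z/40Z. Hence Gal(Q(zeta_2583)/Q) ≅ Z/6Z × Z/6Z × Z/40Z.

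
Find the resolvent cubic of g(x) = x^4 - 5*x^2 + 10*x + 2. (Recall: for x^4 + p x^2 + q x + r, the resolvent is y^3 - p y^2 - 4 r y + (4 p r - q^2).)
h(y) = y^3 + 5*y^2 - 8*y - 140

Identify coefficients: p = -5, q = 10, r = 2.
Plug into h(y) = y^3 - p y^2 - 4 r y + (4 p r - q^2):
  h(y) = y^3 - (-5) y^2 - 4*(2) y + (4*(-5)*(2) - (10)^2)
       = y^3 + (5) y^2 + (-8) y + (-140).
Simplifying: h(y) = y^3 + 5*y^2 - 8*y - 140.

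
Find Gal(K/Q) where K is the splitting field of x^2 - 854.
Gal(K/Q) = Z/2Z (cyclic of order 2)

x^2 - 854 is irreducible over Q since 854 is not a rational square. The splitting field Q(sqrt(854)) has degree 2 over Q, and its unique nontrivial automorphism is sqrt(854) ↦ -sqrt(854). Hence Gal(Q(sqrt(854))/Q) = Z/2Z.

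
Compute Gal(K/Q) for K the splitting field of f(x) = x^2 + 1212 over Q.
Gal(K/Q) = Z/2Z (cyclic of order 2)

x^2 + 1212 is irreducible over Q since -1212 is not a rational square. The splitting field Q(sqrt(-1212)) has degree 2 over Q, and its unique nontrivial automorphism is sqrt(-1212) ↦ -sqrt(-1212). Hence Gal(Q(sqrt(-1212))/Q) = Z/2Z.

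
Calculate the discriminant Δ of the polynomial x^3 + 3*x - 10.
Δ = -2808

For a depressed cubic x^3 + p x + q the discriminant is Δ = -4 p^3 - 27 q^2 = -4*(3)^3 - 27*(-10)^2 = -108 - 2700 = -2808.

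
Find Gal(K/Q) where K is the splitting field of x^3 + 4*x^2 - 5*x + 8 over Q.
Gal(K/Q) = S_3 (symmetric group of order 6)

Compute the discriminant of x^3 + (4)*x^2 + (-5)*x + (8): Δ = -5756. Since Δ is not a rational square, the Galois group is not contained in A_3; it must be the full S_3 (irreducibility of the cubic rules out anything smaller).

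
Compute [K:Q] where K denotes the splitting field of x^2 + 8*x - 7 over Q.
[K:Q] = 2

The discriminant of x^2 + (8)*x + (-7) is b^2 - 4c = 64 - (-28) = 92. Since 92 is not a perfect square in Q, the polynomial is irreducible over Q. Its two roots generate a degree-2 extension, so [K:Q] = 2.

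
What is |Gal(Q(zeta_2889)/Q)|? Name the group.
|Gal(Q(zeta_2889)/Q)| = phi(2889) = 1908; group ≅ (Z/2889Z)^* ≅ Z/18Z × Z/106Z

The n-th cyclotomic polynomial Φ_2889(x) is the minimal polynomial of zeta_2889 over Q and has degree phi(2889) = 1908. So Q(zeta_2889) is a degree-1908 Galois extension with Galois group (Z/2889Z)^*. By CRT, (Z/2889Z)^* ≅ (Z/27Z)^* × (Z/107Z)^*. Each prime-power unit group is (Z/27Z)^* ≅ Z/18Z; (Z/107Z)^* ≅ Z/106Z. Hence Gal(Q(zeta_2889)/Q) ≅ Z/18Z × Z/106Z.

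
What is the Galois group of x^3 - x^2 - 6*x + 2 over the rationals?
Gal(K/Q) = S_3 (symmetric group of order 6)

Compute the discriminant of x^3 + (-1)*x^2 + (-6)*x + (2): Δ = 1016. Since Δ is not a rational square, the Galois group is not contained in A_3; it must be the full S_3 (irreducibility of the cubic rules out anything smaller).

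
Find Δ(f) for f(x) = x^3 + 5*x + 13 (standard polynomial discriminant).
Δ = -5063

For a depressed cubic x^3 + p x + q the discriminant is Δ = -4 p^3 - 27 q^2 = -4*(5)^3 - 27*(13)^2 = -500 - 4563 = -5063.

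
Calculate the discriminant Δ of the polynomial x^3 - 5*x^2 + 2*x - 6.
Δ = -2824

For x^3 + a x^2 + b x + c the discriminant is Δ = 18 a b c - 4 a^3 c + a^2 b^2 - 4 b^3 - 27 c^2.
Plug a = -5, b = 2, c = -6:
  18*(-5)*(2)*(-6) - 4*(-5)^3*(-6) + (-5)^2*(2)^2 - 4*(2)^3 - 27*(-6)^2
  = 1080 + (-3000) + 100 + (-32) + (-972)
  = -2824.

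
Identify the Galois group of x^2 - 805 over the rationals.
Gal(K/Q) = Z/2Z (cyclic of order 2)

x^2 - 805 is irreducible over Q since 805 is not a rational square. The splitting field Q(sqrt(805)) has degree 2 over Q, and its unique nontrivial automorphism is sqrt(805) ↦ -sqrt(805). Hence Gal(Q(sqrt(805))/Q) = Z/2Z.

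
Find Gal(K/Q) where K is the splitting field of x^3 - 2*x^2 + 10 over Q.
Gal(K/Q) = S_3 (symmetric group of order 6)

Compute the discriminant of x^3 + (-2)*x^2 + (0)*x + (10): Δ = -2380. Since Δ is not a rational square, the Galois group is not contained in A_3; it must be the full S_3 (irreducibility of the cubic rules out anything smaller).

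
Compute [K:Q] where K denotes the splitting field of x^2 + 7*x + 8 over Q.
[K:Q] = 2

The discriminant of x^2 + (7)*x + (8) is b^2 - 4c = 49 - (32) = 17. Since 17 is not a perfect square in Q, the polynomial is irreducible over Q. Its two roots generate a degree-2 extension, so [K:Q] = 2.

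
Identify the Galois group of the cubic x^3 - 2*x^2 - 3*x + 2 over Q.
Gal(K/Q) = S_3 (symmetric group of order 6)

Compute the discriminant of x^3 + (-2)*x^2 + (-3)*x + (2): Δ = 316. Since Δ is not a rational square, the Galois group is not contained in A_3; it must be the full S_3 (irreducibility of the cubic rules out anything smaller).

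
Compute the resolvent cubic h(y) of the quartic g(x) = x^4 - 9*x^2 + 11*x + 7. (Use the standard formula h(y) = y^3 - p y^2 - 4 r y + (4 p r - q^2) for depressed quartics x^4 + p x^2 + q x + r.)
h(y) = y^3 + 9*y^2 - 28*y - 373

Identify coefficients: p = -9, q = 11, r = 7.
Plug into h(y) = y^3 - p y^2 - 4 r y + (4 p r - q^2):
  h(y) = y^3 - (-9) y^2 - 4*(7) y + (4*(-9)*(7) - (11)^2)
       = y^3 + (9) y^2 + (-28) y + (-373).
Simplifying: h(y) = y^3 + 9*y^2 - 28*y - 373.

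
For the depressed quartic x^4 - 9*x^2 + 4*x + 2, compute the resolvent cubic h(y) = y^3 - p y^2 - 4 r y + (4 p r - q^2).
h(y) = y^3 + 9*y^2 - 8*y - 88

Identify coefficients: p = -9, q = 4, r = 2.
Plug into h(y) = y^3 - p y^2 - 4 r y + (4 p r - q^2):
  h(y) = y^3 - (-9) y^2 - 4*(2) y + (4*(-9)*(2) - (4)^2)
       = y^3 + (9) y^2 + (-8) y + (-88).
Simplifying: h(y) = y^3 + 9*y^2 - 8*y - 88.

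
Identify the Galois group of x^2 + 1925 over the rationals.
Gal(K/Q) = Z/2Z (cyclic of order 2)

x^2 + 1925 is irreducible over Q since -1925 is not a rational square. The splitting field Q(sqrt(-1925)) has degree 2 over Q, and its unique nontrivial automorphism is sqrt(-1925) ↦ -sqrt(-1925). Hence Gal(Q(sqrt(-1925))/Q) = Z/2Z.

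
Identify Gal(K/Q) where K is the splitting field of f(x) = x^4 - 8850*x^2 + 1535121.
Gal(K/Q) = Z/2Z (cyclic of order 2)

f factors as (x^2 - 8673)(x^2 - 177), so the splitting field is K = Q(sqrt(8673), sqrt(177)). The squarefree part of 8673 is 177 and the squarefree part of 177 is also 177, so sqrt(8673) and sqrt(177) are both rational multiples of sqrt(177). Hence Q(sqrt(8673)) = Q(sqrt(177)) = Q(sqrt(177)), and the splitting field collapses to a single degree-2 extension with Galois group Z/2Z.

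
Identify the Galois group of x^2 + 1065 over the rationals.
Gal(K/Q) = Z/2Z (cyclic of order 2)

x^2 + 1065 is irreducible over Q since -1065 is not a rational square. The splitting field Q(sqrt(-1065)) has degree 2 over Q, and its unique nontrivial automorphism is sqrt(-1065) ↦ -sqrt(-1065). Hence Gal(Q(sqrt(-1065))/Q) = Z/2Z.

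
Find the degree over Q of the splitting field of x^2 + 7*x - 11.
[K:Q] = 2

The discriminant of x^2 + (7)*x + (-11) is b^2 - 4c = 49 - (-44) = 93. Since 93 is not a perfect square in Q, the polynomial is irreducible over Q. Its two roots generate a degree-2 extension, so [K:Q] = 2.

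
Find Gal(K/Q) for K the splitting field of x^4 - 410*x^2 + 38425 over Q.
Gal(K/Q) = V_4 (Klein four-group, Z/2Z × Z/2Z)

f factors as (x^2 - 265)(x^2 - 145), so the splitting field is K = Q(sqrt(265), sqrt(145)). The elements 265, 145, 38425 are all non-squares in Q, so sqrt(265) and sqrt(145) generate independent quadratic extensions. Thus [K:Q] = 4 and Gal(K/Q) is generated by the two order-2 automorphisms sqrt(265) ↦ -sqrt(265) and sqrt(145) ↦ -sqrt(145), giving V_4.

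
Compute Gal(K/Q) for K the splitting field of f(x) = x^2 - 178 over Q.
Gal(K/Q) = Z/2Z (cyclic of order 2)

x^2 - 178 is irreducible over Q since 178 is not a rational square. The splitting field Q(sqrt(178)) has degree 2 over Q, and its unique nontrivial automorphism is sqrt(178) ↦ -sqrt(178). Hence Gal(Q(sqrt(178))/Q) = Z/2Z.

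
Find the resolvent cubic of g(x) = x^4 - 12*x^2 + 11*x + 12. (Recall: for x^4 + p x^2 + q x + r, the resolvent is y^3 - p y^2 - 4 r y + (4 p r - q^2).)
h(y) = y^3 + 12*y^2 - 48*y - 697

Identify coefficients: p = -12, q = 11, r = 12.
Plug into h(y) = y^3 - p y^2 - 4 r y + (4 p r - q^2):
  h(y) = y^3 - (-12) y^2 - 4*(12) y + (4*(-12)*(12) - (11)^2)
       = y^3 + (12) y^2 + (-48) y + (-697).
Simplifying: h(y) = y^3 + 12*y^2 - 48*y - 697.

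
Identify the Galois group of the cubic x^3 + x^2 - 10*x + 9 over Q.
Gal(K/Q) = S_3 (symmetric group of order 6)

Compute the discriminant of x^3 + (1)*x^2 + (-10)*x + (9): Δ = 257. Since Δ is not a rational square, the Galois group is not contained in A_3; it must be the full S_3 (irreducibility of the cubic rules out anything smaller).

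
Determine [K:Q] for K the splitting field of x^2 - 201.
[K:Q] = 2

The polynomial x^2 - 201 is irreducible over Q since 201 is not a perfect square. Its splitting field is Q(sqrt(201)), which has degree 2 over Q.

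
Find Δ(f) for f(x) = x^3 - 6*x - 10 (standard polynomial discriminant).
Δ = -1836

For a depressed cubic x^3 + p x + q the discriminant is Δ = -4 p^3 - 27 q^2 = -4*(-6)^3 - 27*(-10)^2 = 864 - 2700 = -1836.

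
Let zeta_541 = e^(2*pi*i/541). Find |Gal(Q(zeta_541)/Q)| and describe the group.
|Gal(Q(zeta_541)/Q)| = phi(541) = 540; group ≅ (Z/541Z)^* ≅ Z/540Z

The n-th cyclotomic polynomial Φ_541(x) is the minimal polynomial of zeta_541 over Q and has degree phi(541) = 540. So Q(zeta_541) is a degree-540 Galois extension with Galois group (Z/541Z)^*. (Z/541Z)^* is cyclic since 541 is an odd prime power (or 4). Hence Gal(Q(zeta_541)/Q) ≅ Z/540Z.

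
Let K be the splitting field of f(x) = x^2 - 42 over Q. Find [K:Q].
[K:Q] = 2

The polynomial x^2 - 42 is irreducible over Q since 42 is not a perfect square. Its splitting field is Q(sqrt(42)), which has degree 2 over Q.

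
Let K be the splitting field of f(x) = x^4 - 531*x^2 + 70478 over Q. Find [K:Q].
[K:Q] = 4

f factors as (x^2 - 262)(x^2 - 269); the splitting field is K = Q(sqrt(262), sqrt(269)). Since 262, 269, and 70478 are all non-squares in Q, the three subfields Q(sqrt(262)), Q(sqrt(269)), Q(sqrt(70478)) are distinct degree-2 extensions, so [K:Q] = 4 (Klein four Galois group).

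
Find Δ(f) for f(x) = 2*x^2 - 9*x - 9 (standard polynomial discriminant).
Δ = 153

For a quadratic a x^2 + b x + c the discriminant is Δ = b^2 - 4ac = (-9)^2 - 4*(2)*(-9) = 81 - (-72) = 153.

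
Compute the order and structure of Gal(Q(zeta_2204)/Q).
|Gal(Q(zeta_2204)/Q)| = phi(2204) = 1008; group ≅ (Z/2204Z)^* ≅ Z/2Z × Z/18Z × Z/28Z

The n-th cyclotomic polynomial Φ_2204(x) is the minimal polynomial of zeta_2204 over Q and has degree phi(2204) = 1008. So Q(zeta_2204) is a degree-1008 Galois extension with Galois group (Z/2204Z)^*. By CRT, (Z/2204Z)^* ≅ (Z/4Z)^* × (Z/19Z)^* × (Z/29Z)^*. Each prime-power unit group is (Z/4Z)^* ≅ Z/2Z; (Z/19Z)^* ≅ Z/18Z; (Z/29Z)^* ≅ Z/28Z. Hence Gal(Q(zeta_2204)/Q) ≅ Z/2Z × Z/18Z × Z/28Z.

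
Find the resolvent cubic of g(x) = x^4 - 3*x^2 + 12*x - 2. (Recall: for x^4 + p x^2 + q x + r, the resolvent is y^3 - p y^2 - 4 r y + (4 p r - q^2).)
h(y) = y^3 + 3*y^2 + 8*y - 120

Identify coefficients: p = -3, q = 12, r = -2.
Plug into h(y) = y^3 - p y^2 - 4 r y + (4 p r - q^2):
  h(y) = y^3 - (-3) y^2 - 4*(-2) y + (4*(-3)*(-2) - (12)^2)
       = y^3 + (3) y^2 + (8) y + (-120).
Simplifying: h(y) = y^3 + 3*y^2 + 8*y - 120.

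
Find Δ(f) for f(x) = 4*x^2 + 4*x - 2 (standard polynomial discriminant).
Δ = 48

For a quadratic a x^2 + b x + c the discriminant is Δ = b^2 - 4ac = (4)^2 - 4*(4)*(-2) = 16 - (-32) = 48.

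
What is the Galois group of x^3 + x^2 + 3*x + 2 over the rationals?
Gal(K/Q) = S_3 (symmetric group of order 6)

Compute the discriminant of x^3 + (1)*x^2 + (3)*x + (2): Δ = -107. Since Δ is not a rational square, the Galois group is not contained in A_3; it must be the full S_3 (irreducibility of the cubic rules out anything smaller).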